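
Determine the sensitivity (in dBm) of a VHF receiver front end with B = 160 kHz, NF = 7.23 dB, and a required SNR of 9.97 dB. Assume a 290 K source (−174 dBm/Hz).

−104.8 dBm

Sensitivity = −174 + 10 log₁₀(B) + NF + SNR_min
= −174 + 52.04 + 7.23 + 9.97
= −104.76 dBm → −104.8 dBm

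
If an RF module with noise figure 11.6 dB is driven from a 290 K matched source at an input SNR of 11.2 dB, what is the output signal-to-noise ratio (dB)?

By definition F = SNR_in/SNR_out, so in dB: SNR_out = SNR_in − NF
SNR_out = 11.2 − 11.6 = −0.4 dB

−0.4 dB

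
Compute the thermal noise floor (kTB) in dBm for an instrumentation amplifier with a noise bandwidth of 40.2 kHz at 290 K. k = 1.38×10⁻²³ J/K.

−127.9 dBm

P_n = kTB = 1.38×10⁻²³ × 290 × 4.02×10⁴ = 1.61×10⁻¹⁶ W
In dBm: 10 log₁₀(1.61×10⁻¹⁶ / 10⁻³) = −127.9 dBm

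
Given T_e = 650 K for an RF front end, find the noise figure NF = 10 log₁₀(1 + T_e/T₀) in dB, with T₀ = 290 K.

F = 1 + T_e/T₀ = 1 + 650/290 = 3.24138
NF = 10 log₁₀(3.24138) = 5.11 dB

5.11 dB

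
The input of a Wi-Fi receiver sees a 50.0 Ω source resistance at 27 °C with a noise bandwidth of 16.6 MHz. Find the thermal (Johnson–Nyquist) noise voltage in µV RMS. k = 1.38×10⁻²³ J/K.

T = 27 °C + 273.15 = 300.15 K
V_n = √(4kTRB)
4kTRB = 4 × 1.38×10⁻²³ × 300.15 × 5.00×10¹ × 1.66×10⁷ = 1.38×10⁻¹¹ V²
V_n = √(1.38×10⁻¹¹) = 3.71×10⁻⁶ V = 3.71 µV

3.71 µV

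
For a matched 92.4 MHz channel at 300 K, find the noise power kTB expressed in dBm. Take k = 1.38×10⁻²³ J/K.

P_n = kTB = 1.38×10⁻²³ × 300 × 9.24×10⁷ = 3.83×10⁻¹³ W
In dBm: 10 log₁₀(3.83×10⁻¹³ / 10⁻³) = −94.2 dBm

−94.2 dBm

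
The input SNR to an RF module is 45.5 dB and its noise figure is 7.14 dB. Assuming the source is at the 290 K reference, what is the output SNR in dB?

38.36 dB

By definition F = SNR_in/SNR_out, so in dB: SNR_out = SNR_in − NF
SNR_out = 45.5 − 7.14 = 38.36 dB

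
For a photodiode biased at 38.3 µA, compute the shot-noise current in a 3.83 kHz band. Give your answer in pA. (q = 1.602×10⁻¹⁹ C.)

I_n = √(2qI·B)
2qI·B = 2 × 1.602×10⁻¹⁹ × 3.83×10⁻⁵ × 3.83×10³ = 4.70×10⁻²⁰ A²
I_n = √(4.70×10⁻²⁰) = 2.17×10⁻¹⁰ A = 217 pA

217 pA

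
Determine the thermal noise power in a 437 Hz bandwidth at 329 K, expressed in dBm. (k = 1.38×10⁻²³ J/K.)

P_n = kTB = 1.38×10⁻²³ × 329 × 4.37×10² = 1.98×10⁻¹⁸ W
In dBm: 10 log₁₀(1.98×10⁻¹⁸ / 10⁻³) = −147.0 dBm

−147.0 dBm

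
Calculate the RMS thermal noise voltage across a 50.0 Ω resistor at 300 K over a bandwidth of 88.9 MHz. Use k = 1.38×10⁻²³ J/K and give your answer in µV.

V_n = √(4kTRB)
4kTRB = 4 × 1.38×10⁻²³ × 300 × 5.00×10¹ × 8.89×10⁷ = 7.36×10⁻¹¹ V²
V_n = √(7.36×10⁻¹¹) = 8.58×10⁻⁶ V = 8.58 µV

8.58 µV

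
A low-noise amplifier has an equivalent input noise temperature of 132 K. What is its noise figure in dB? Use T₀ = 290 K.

1.63 dB

F = 1 + T_e/T₀ = 1 + 132/290 = 1.45517
NF = 10 log₁₀(1.45517) = 1.63 dB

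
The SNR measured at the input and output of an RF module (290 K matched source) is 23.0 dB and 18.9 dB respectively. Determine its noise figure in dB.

NF (dB) = SNR_in(dB) − SNR_out(dB) when the source is at T₀
NF = 23.0 − 18.9 = 4.1 dB

4.1 dB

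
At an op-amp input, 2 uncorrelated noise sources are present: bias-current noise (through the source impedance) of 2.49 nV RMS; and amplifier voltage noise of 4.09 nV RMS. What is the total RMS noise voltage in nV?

Uncorrelated sources add in power (mean-square): V_tot = √(ΣV_i²)
V_tot = √[(2.49×10⁻⁹)² + (4.09×10⁻⁹)²] = 4.79×10⁻⁹ V = 4.79 nV

4.79 nV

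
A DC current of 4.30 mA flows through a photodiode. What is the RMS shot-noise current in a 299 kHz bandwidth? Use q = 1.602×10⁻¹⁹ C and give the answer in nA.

I_n = √(2qI·B)
2qI·B = 2 × 1.602×10⁻¹⁹ × 4.30×10⁻³ × 2.99×10⁵ = 4.12×10⁻¹⁶ A²
I_n = √(4.12×10⁻¹⁶) = 2.03×10⁻⁸ A = 20.3 nA

20.3 nA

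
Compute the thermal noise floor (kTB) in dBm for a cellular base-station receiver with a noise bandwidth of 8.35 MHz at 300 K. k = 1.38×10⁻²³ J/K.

P_n = kTB = 1.38×10⁻²³ × 300 × 8.35×10⁶ = 3.46×10⁻¹⁴ W
In dBm: 10 log₁₀(3.46×10⁻¹⁴ / 10⁻³) = −104.6 dBm

−104.6 dBm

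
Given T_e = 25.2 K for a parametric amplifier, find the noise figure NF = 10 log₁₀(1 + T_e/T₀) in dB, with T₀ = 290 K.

F = 1 + T_e/T₀ = 1 + 25.2/290 = 1.0869
NF = 10 log₁₀(1.0869) = 0.362 dB

0.362 dB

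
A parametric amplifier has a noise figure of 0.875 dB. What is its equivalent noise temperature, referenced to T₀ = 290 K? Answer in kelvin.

64.7 K

F = 10^(0.875/10) = 1.22321
T_e = (F − 1)·T₀ = (1.22321 − 1) × 290 = 64.7 K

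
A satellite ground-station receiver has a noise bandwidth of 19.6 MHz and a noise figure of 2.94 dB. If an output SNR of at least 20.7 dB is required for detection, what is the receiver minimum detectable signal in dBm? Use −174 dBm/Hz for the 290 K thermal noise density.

−77.4 dBm

Sensitivity = −174 + 10 log₁₀(B) + NF + SNR_min
= −174 + 72.92 + 2.94 + 20.7
= −77.44 dBm → −77.4 dBm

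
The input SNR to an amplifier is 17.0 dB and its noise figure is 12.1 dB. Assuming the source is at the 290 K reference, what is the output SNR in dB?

By definition F = SNR_in/SNR_out, so in dB: SNR_out = SNR_in − NF
SNR_out = 17.0 − 12.1 = 4.9 dB

4.9 dB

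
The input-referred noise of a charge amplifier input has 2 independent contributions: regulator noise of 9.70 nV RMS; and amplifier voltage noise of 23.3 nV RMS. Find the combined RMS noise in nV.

25.2 nV

Uncorrelated sources add in power (mean-square): V_tot = √(ΣV_i²)
V_tot = √[(9.70×10⁻⁹)² + (2.33×10⁻⁸)²] = 2.52×10⁻⁸ V = 25.2 nV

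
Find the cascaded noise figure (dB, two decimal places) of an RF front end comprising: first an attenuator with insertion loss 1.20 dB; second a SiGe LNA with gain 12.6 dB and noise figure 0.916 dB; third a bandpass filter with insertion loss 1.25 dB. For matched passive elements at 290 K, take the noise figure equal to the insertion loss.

2.18 dB

Convert to linear (a loss of L dB is a gain of −L dB): F_i = 10^(NF_i/10), G_i = 10^(G_i,dB/10)
  Stage 1: F_1 = 10^(1.20/10) = 1.318, G_1 = 10^(−1.20/10) = 0.7586
  Stage 2: F_2 = 10^(0.916/10) = 1.235, G_2 = 10^(12.6/10) = 18.20
  Stage 3: F_3 = 10^(1.25/10) = 1.334, G_3 = 10^(−1.25/10) = 0.7499
Friis cascade:
  F = 1.318 + (1.235 − 1)/0.7586 + (1.334 − 1)/13.80 = 1.652
NF = 10 log₁₀(1.652) = 2.18 dB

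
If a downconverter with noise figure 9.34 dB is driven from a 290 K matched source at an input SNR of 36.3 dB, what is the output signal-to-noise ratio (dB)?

26.96 dB

By definition F = SNR_in/SNR_out, so in dB: SNR_out = SNR_in − NF
SNR_out = 36.3 − 9.34 = 26.96 dB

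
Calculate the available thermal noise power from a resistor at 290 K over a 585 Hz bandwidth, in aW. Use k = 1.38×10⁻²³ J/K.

P_n = kTB = 1.38×10⁻²³ × 290 × 5.85×10² = 2.34×10⁻¹⁸ W = 2.34 aW

2.34 aW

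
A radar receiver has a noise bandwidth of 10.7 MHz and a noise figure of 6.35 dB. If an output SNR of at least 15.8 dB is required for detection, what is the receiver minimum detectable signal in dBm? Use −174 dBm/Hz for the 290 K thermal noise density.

Sensitivity = −174 + 10 log₁₀(B) + NF + SNR_min
= −174 + 70.29 + 6.35 + 15.8
= −81.56 dBm → −81.6 dBm

−81.6 dBm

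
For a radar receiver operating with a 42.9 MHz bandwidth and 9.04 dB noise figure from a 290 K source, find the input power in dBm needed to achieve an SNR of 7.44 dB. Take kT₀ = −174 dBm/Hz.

−81.2 dBm

Sensitivity = −174 + 10 log₁₀(B) + NF + SNR_min
= −174 + 76.32 + 9.04 + 7.44
= −81.20 dBm → −81.2 dBm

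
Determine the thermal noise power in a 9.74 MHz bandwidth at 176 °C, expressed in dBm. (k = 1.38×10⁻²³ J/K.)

−102.2 dBm

T = 176 °C + 273.15 = 449.15 K
P_n = kTB = 1.38×10⁻²³ × 449.15 × 9.74×10⁶ = 6.04×10⁻¹⁴ W
In dBm: 10 log₁₀(6.04×10⁻¹⁴ / 10⁻³) = −102.2 dBm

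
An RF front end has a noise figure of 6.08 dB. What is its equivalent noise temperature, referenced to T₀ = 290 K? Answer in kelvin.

F = 10^(6.08/10) = 4.05509
T_e = (F − 1)·T₀ = (4.05509 − 1) × 290 = 886 K

886 K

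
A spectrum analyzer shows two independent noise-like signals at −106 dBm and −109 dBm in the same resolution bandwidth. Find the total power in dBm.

Convert to linear, add, convert back:
P₁ = 2.51×10⁻¹⁴ W, P₂ = 1.26×10⁻¹⁴ W
P_tot = 3.77×10⁻¹⁴ W → 10 log₁₀(P_tot / 10⁻³) = −104.2 dBm

−104.2 dBm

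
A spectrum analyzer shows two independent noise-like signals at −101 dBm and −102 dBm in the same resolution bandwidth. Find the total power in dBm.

−98.5 dBm

Convert to linear, add, convert back:
P₁ = 7.94×10⁻¹⁴ W, P₂ = 6.31×10⁻¹⁴ W
P_tot = 1.43×10⁻¹³ W → 10 log₁₀(P_tot / 10⁻³) = −98.5 dBm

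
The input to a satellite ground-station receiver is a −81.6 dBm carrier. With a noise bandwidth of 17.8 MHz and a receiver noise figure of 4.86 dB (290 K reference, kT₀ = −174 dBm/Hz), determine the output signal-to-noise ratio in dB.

15.0 dB

Noise floor: N = −174 + 10 log₁₀(B) + NF
10 log₁₀(1.78×10⁷) = 72.5 dB
N = −174 + 72.5 + 4.86 = −96.64 dBm
SNR = P_sig − N = −81.6 − (−96.64) = 15.04 dB → 15.0 dB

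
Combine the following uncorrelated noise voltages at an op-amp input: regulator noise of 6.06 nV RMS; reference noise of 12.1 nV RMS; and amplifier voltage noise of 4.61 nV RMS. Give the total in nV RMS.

Uncorrelated sources add in power (mean-square): V_tot = √(ΣV_i²)
V_tot = √[(6.06×10⁻⁹)² + (1.21×10⁻⁸)² + (4.61×10⁻⁹)²] = 1.43×10⁻⁸ V = 14.3 nV

14.3 nV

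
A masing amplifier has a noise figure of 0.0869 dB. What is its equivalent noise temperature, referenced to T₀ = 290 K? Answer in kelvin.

5.86 K

F = 10^(0.0869/10) = 1.02021
T_e = (F − 1)·T₀ = (1.02021 − 1) × 290 = 5.86 K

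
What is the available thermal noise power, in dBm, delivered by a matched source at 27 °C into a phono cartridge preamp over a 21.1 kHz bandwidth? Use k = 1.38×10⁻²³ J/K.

T = 27 °C + 273.15 = 300.15 K
P_n = kTB = 1.38×10⁻²³ × 300.15 × 2.11×10⁴ = 8.74×10⁻¹⁷ W
In dBm: 10 log₁₀(8.74×10⁻¹⁷ / 10⁻³) = −130.6 dBm

−130.6 dBm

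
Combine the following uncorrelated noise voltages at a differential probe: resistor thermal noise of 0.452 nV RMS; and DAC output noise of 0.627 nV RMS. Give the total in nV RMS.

0.773 nV

Uncorrelated sources add in power (mean-square): V_tot = √(ΣV_i²)
V_tot = √[(4.52×10⁻¹⁰)² + (6.27×10⁻¹⁰)²] = 7.73×10⁻¹⁰ V = 0.773 nV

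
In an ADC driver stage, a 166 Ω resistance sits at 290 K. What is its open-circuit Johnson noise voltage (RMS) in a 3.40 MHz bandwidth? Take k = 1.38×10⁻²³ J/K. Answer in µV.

3.01 µV

V_n = √(4kTRB)
4kTRB = 4 × 1.38×10⁻²³ × 290 × 1.66×10² × 3.40×10⁶ = 9.03×10⁻¹² V²
V_n = √(9.03×10⁻¹²) = 3.01×10⁻⁶ V = 3.01 µV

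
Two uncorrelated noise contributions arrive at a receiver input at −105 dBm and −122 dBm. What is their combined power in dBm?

−104.9 dBm

Convert to linear, add, convert back:
P₁ = 3.16×10⁻¹⁴ W, P₂ = 6.31×10⁻¹⁶ W
P_tot = 3.23×10⁻¹⁴ W → 10 log₁₀(P_tot / 10⁻³) = −104.9 dBm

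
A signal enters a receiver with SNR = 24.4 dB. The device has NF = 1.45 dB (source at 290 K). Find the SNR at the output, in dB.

By definition F = SNR_in/SNR_out, so in dB: SNR_out = SNR_in − NF
SNR_out = 24.4 − 1.45 = 22.95 dB

22.95 dB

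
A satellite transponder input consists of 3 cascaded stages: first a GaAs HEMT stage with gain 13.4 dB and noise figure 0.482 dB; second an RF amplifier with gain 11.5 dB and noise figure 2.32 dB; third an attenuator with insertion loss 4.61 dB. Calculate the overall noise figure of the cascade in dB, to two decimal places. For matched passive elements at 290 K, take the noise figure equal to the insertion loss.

0.63 dB

Convert to linear (a loss of L dB is a gain of −L dB): F_i = 10^(NF_i/10), G_i = 10^(G_i,dB/10)
  Stage 1: F_1 = 10^(0.482/10) = 1.117, G_1 = 10^(13.4/10) = 21.88
  Stage 2: F_2 = 10^(2.32/10) = 1.706, G_2 = 10^(11.5/10) = 14.13
  Stage 3: F_3 = 10^(4.61/10) = 2.891, G_3 = 10^(−4.61/10) = 0.3459
Friis cascade:
  F = 1.117 + (1.706 − 1)/21.88 + (2.891 − 1)/309.0 = 1.156
NF = 10 log₁₀(1.156) = 0.63 dB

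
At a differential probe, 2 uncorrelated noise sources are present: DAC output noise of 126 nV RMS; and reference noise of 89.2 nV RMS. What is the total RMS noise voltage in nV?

154 nV

Uncorrelated sources add in power (mean-square): V_tot = √(ΣV_i²)
V_tot = √[(1.26×10⁻⁷)² + (8.92×10⁻⁸)²] = 1.54×10⁻⁷ V = 154 nV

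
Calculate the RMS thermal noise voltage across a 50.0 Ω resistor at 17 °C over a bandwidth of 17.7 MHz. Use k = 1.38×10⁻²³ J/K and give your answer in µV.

T = 17 °C + 273.15 = 290.15 K
V_n = √(4kTRB)
4kTRB = 4 × 1.38×10⁻²³ × 290.15 × 5.00×10¹ × 1.77×10⁷ = 1.42×10⁻¹¹ V²
V_n = √(1.42×10⁻¹¹) = 3.76×10⁻⁶ V = 3.76 µV

3.76 µV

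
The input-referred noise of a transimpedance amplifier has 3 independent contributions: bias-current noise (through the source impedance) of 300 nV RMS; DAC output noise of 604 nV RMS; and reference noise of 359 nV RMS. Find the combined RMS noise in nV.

Uncorrelated sources add in power (mean-square): V_tot = √(ΣV_i²)
V_tot = √[(3.00×10⁻⁷)² + (6.04×10⁻⁷)² + (3.59×10⁻⁷)²] = 7.64×10⁻⁷ V = 764 nV

764 nV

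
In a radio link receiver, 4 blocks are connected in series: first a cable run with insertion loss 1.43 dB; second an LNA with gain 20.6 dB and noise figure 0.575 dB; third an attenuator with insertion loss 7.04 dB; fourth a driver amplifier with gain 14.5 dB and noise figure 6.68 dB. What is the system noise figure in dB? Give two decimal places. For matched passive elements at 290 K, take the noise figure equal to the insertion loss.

Convert to linear (a loss of L dB is a gain of −L dB): F_i = 10^(NF_i/10), G_i = 10^(G_i,dB/10)
  Stage 1: F_1 = 10^(1.43/10) = 1.390, G_1 = 10^(−1.43/10) = 0.7194
  Stage 2: F_2 = 10^(0.575/10) = 1.142, G_2 = 10^(20.6/10) = 114.8
  Stage 3: F_3 = 10^(7.04/10) = 5.058, G_3 = 10^(−7.04/10) = 0.1977
  Stage 4: F_4 = 10^(6.68/10) = 4.656, G_4 = 10^(14.5/10) = 28.18
Friis cascade:
  F = 1.390 + (1.142 − 1)/0.7194 + (5.058 − 1)/82.60 + (4.656 − 1)/16.33 = 1.860
NF = 10 log₁₀(1.860) = 2.69 dB

2.69 dB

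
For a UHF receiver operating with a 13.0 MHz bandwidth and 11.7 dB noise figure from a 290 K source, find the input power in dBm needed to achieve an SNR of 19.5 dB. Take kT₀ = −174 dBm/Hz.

−71.7 dBm

Sensitivity = −174 + 10 log₁₀(B) + NF + SNR_min
= −174 + 71.14 + 11.7 + 19.5
= −71.66 dBm → −71.7 dBm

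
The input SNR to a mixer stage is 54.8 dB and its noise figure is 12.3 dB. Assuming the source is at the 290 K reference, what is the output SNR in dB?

By definition F = SNR_in/SNR_out, so in dB: SNR_out = SNR_in − NF
SNR_out = 54.8 − 12.3 = 42.5 dB

42.5 dB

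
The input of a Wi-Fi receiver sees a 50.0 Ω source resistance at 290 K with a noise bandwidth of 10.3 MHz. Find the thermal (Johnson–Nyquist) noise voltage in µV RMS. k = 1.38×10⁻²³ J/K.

2.87 µV

V_n = √(4kTRB)
4kTRB = 4 × 1.38×10⁻²³ × 290 × 5.00×10¹ × 1.03×10⁷ = 8.24×10⁻¹² V²
V_n = √(8.24×10⁻¹²) = 2.87×10⁻⁶ V = 2.87 µV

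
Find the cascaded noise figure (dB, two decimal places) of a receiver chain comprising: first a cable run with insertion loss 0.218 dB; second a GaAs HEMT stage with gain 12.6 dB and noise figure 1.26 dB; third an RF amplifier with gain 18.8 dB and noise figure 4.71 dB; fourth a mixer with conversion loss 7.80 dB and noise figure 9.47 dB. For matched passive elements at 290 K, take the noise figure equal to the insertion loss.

1.83 dB

Convert to linear (a loss of L dB is a gain of −L dB): F_i = 10^(NF_i/10), G_i = 10^(G_i,dB/10)
  Stage 1: F_1 = 10^(0.218/10) = 1.051, G_1 = 10^(−0.218/10) = 0.9510
  Stage 2: F_2 = 10^(1.26/10) = 1.337, G_2 = 10^(12.6/10) = 18.20
  Stage 3: F_3 = 10^(4.71/10) = 2.958, G_3 = 10^(18.8/10) = 75.86
  Stage 4: F_4 = 10^(9.47/10) = 8.851, G_4 = 10^(−7.80/10) = 0.1660
Friis cascade:
  F = 1.051 + (1.337 − 1)/0.9510 + (2.958 − 1)/17.31 + (8.851 − 1)/1313 = 1.525
NF = 10 log₁₀(1.525) = 1.83 dB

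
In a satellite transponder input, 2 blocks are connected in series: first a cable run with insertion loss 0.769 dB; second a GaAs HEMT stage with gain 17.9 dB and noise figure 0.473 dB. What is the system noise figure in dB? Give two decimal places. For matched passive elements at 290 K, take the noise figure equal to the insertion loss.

1.24 dB

Convert to linear (a loss of L dB is a gain of −L dB): F_i = 10^(NF_i/10), G_i = 10^(G_i,dB/10)
  Stage 1: F_1 = 10^(0.769/10) = 1.194, G_1 = 10^(−0.769/10) = 0.8377
  Stage 2: F_2 = 10^(0.473/10) = 1.115, G_2 = 10^(17.9/10) = 61.66
Friis cascade:
  F = 1.194 + (1.115 − 1)/0.8377 = 1.331
NF = 10 log₁₀(1.331) = 1.24 dB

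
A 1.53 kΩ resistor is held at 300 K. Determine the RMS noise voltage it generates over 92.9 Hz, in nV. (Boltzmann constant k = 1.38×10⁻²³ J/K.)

48.5 nV

V_n = √(4kTRB)
4kTRB = 4 × 1.38×10⁻²³ × 300 × 1.53×10³ × 9.29×10¹ = 2.35×10⁻¹⁵ V²
V_n = √(2.35×10⁻¹⁵) = 4.85×10⁻⁸ V = 48.5 nV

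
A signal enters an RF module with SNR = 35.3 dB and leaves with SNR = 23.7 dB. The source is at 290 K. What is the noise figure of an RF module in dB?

11.6 dB

NF (dB) = SNR_in(dB) − SNR_out(dB) when the source is at T₀
NF = 35.3 − 23.7 = 11.6 dB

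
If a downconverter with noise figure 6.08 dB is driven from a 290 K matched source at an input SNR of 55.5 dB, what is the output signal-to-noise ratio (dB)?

49.42 dB

By definition F = SNR_in/SNR_out, so in dB: SNR_out = SNR_in − NF
SNR_out = 55.5 − 6.08 = 49.42 dB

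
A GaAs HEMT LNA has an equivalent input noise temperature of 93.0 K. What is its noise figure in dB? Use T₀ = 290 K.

F = 1 + T_e/T₀ = 1 + 93.0/290 = 1.32069
NF = 10 log₁₀(1.32069) = 1.21 dB

1.21 dB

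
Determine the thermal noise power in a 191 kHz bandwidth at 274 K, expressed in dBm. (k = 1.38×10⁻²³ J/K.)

−121.4 dBm

P_n = kTB = 1.38×10⁻²³ × 274 × 1.91×10⁵ = 7.22×10⁻¹⁶ W
In dBm: 10 log₁₀(7.22×10⁻¹⁶ / 10⁻³) = −121.4 dBm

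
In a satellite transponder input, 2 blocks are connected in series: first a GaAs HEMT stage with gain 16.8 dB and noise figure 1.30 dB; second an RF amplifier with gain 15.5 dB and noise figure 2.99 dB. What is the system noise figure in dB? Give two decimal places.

Convert to linear (a loss of L dB is a gain of −L dB): F_i = 10^(NF_i/10), G_i = 10^(G_i,dB/10)
  Stage 1: F_1 = 10^(1.30/10) = 1.349, G_1 = 10^(16.8/10) = 47.86
  Stage 2: F_2 = 10^(2.99/10) = 1.991, G_2 = 10^(15.5/10) = 35.48
Friis cascade:
  F = 1.349 + (1.991 − 1)/47.86 = 1.370
NF = 10 log₁₀(1.370) = 1.37 dB

1.37 dB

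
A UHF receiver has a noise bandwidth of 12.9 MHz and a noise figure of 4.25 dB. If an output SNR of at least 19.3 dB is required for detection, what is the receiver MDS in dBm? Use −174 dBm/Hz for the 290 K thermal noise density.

Sensitivity = −174 + 10 log₁₀(B) + NF + SNR_min
= −174 + 71.11 + 4.25 + 19.3
= −79.34 dBm → −79.3 dBm

−79.3 dBm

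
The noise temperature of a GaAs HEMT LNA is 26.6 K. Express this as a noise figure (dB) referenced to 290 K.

F = 1 + T_e/T₀ = 1 + 26.6/290 = 1.09172
NF = 10 log₁₀(1.09172) = 0.381 dB

0.381 dB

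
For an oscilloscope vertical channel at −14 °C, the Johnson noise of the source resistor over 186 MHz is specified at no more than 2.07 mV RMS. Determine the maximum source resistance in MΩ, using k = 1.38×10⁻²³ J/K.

1.61 MΩ

T = −14 °C + 273.15 = 259.15 K
Johnson–Nyquist: V_n = √(4kTRB) ⇒ R = V_n² / (4kTB)
4kTB = 4 × 1.38×10⁻²³ × 259.15 × 1.86×10⁸ = 2.66×10⁻¹²
R = (2.07×10⁻³)² / 2.66×10⁻¹² = 1.61×10⁶ Ω = 1.61 MΩ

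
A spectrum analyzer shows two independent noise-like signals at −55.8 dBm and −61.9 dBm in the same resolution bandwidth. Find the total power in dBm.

Convert to linear, add, convert back:
P₁ = 2.63×10⁻⁹ W, P₂ = 6.46×10⁻¹⁰ W
P_tot = 3.28×10⁻⁹ W → 10 log₁₀(P_tot / 10⁻³) = −54.8 dBm

−54.8 dBm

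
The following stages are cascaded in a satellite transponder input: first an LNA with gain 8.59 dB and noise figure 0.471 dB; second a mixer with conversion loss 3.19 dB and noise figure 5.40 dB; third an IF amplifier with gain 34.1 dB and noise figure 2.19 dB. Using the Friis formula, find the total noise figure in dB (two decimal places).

2.16 dB

Convert to linear (a loss of L dB is a gain of −L dB): F_i = 10^(NF_i/10), G_i = 10^(G_i,dB/10)
  Stage 1: F_1 = 10^(0.471/10) = 1.115, G_1 = 10^(8.59/10) = 7.228
  Stage 2: F_2 = 10^(5.40/10) = 3.467, G_2 = 10^(−3.19/10) = 0.4797
  Stage 3: F_3 = 10^(2.19/10) = 1.656, G_3 = 10^(34.1/10) = 2570
Friis cascade:
  F = 1.115 + (3.467 − 1)/7.228 + (1.656 − 1)/3.467 = 1.645
NF = 10 log₁₀(1.645) = 2.16 dB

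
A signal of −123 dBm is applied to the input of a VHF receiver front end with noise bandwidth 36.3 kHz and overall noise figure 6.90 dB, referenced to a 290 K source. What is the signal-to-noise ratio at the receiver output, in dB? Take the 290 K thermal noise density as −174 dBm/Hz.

Noise floor: N = −174 + 10 log₁₀(B) + NF
10 log₁₀(3.63×10⁴) = 45.6 dB
N = −174 + 45.6 + 6.90 = −121.50 dBm
SNR = P_sig − N = −123 − (−121.50) = −1.50 dB → −1.5 dB

−1.5 dB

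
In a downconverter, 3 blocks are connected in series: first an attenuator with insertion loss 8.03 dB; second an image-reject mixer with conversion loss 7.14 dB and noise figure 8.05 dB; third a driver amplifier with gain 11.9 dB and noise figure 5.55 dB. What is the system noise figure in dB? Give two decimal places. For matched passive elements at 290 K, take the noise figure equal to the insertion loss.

20.99 dB

Convert to linear (a loss of L dB is a gain of −L dB): F_i = 10^(NF_i/10), G_i = 10^(G_i,dB/10)
  Stage 1: F_1 = 10^(8.03/10) = 6.353, G_1 = 10^(−8.03/10) = 0.1574
  Stage 2: F_2 = 10^(8.05/10) = 6.383, G_2 = 10^(−7.14/10) = 0.1932
  Stage 3: F_3 = 10^(5.55/10) = 3.589, G_3 = 10^(11.9/10) = 15.49
Friis cascade:
  F = 6.353 + (6.383 − 1)/0.1574 + (3.589 − 1)/0.03041 = 125.7
NF = 10 log₁₀(125.7) = 20.99 dB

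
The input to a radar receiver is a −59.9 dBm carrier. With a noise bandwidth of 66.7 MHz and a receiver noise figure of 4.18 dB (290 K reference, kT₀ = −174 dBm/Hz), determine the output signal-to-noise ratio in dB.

31.7 dB

Noise floor: N = −174 + 10 log₁₀(B) + NF
10 log₁₀(6.67×10⁷) = 78.24 dB
N = −174 + 78.24 + 4.18 = −91.58 dBm
SNR = P_sig − N = −59.9 − (−91.58) = 31.68 dB → 31.7 dB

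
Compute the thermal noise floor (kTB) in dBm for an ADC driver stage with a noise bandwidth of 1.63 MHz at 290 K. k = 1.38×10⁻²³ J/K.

P_n = kTB = 1.38×10⁻²³ × 290 × 1.63×10⁶ = 6.52×10⁻¹⁵ W
In dBm: 10 log₁₀(6.52×10⁻¹⁵ / 10⁻³) = −111.9 dBm

−111.9 dBm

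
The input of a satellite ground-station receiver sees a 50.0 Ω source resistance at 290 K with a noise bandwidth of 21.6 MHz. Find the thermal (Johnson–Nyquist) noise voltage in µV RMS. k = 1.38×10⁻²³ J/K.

V_n = √(4kTRB)
4kTRB = 4 × 1.38×10⁻²³ × 290 × 5.00×10¹ × 2.16×10⁷ = 1.73×10⁻¹¹ V²
V_n = √(1.73×10⁻¹¹) = 4.16×10⁻⁶ V = 4.16 µV

4.16 µV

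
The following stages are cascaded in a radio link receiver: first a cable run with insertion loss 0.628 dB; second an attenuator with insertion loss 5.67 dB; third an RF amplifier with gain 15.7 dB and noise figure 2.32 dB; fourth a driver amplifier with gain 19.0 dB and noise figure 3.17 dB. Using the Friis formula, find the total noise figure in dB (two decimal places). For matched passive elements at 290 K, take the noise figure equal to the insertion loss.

8.69 dB

Convert to linear (a loss of L dB is a gain of −L dB): F_i = 10^(NF_i/10), G_i = 10^(G_i,dB/10)
  Stage 1: F_1 = 10^(0.628/10) = 1.156, G_1 = 10^(−0.628/10) = 0.8654
  Stage 2: F_2 = 10^(5.67/10) = 3.690, G_2 = 10^(−5.67/10) = 0.2710
  Stage 3: F_3 = 10^(2.32/10) = 1.706, G_3 = 10^(15.7/10) = 37.15
  Stage 4: F_4 = 10^(3.17/10) = 2.075, G_4 = 10^(19.0/10) = 79.43
Friis cascade:
  F = 1.156 + (3.690 − 1)/0.8654 + (1.706 − 1)/0.2345 + (2.075 − 1)/8.714 = 7.398
NF = 10 log₁₀(7.398) = 8.69 dB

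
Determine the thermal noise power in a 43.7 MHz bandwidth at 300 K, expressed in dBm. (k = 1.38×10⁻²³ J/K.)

−97.4 dBm

P_n = kTB = 1.38×10⁻²³ × 300 × 4.37×10⁷ = 1.81×10⁻¹³ W
In dBm: 10 log₁₀(1.81×10⁻¹³ / 10⁻³) = −97.4 dBm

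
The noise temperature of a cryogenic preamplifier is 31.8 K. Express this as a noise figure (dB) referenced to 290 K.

F = 1 + T_e/T₀ = 1 + 31.8/290 = 1.10966
NF = 10 log₁₀(1.10966) = 0.452 dB

0.452 dB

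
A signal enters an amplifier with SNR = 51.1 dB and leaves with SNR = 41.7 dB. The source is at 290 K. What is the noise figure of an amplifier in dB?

NF (dB) = SNR_in(dB) − SNR_out(dB) when the source is at T₀
NF = 51.1 − 41.7 = 9.4 dB

9.4 dB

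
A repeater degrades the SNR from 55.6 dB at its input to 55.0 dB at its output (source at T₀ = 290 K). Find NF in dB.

NF (dB) = SNR_in(dB) − SNR_out(dB) when the source is at T₀
NF = 55.6 − 55.0 = 0.6 dB

0.6 dB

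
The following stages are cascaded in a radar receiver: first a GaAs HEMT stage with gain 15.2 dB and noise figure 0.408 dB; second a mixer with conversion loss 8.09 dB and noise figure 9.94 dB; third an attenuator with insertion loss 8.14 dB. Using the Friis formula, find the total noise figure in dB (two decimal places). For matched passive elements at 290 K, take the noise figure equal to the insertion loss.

Convert to linear (a loss of L dB is a gain of −L dB): F_i = 10^(NF_i/10), G_i = 10^(G_i,dB/10)
  Stage 1: F_1 = 10^(0.408/10) = 1.098, G_1 = 10^(15.2/10) = 33.11
  Stage 2: F_2 = 10^(9.94/10) = 9.863, G_2 = 10^(−8.09/10) = 0.1552
  Stage 3: F_3 = 10^(8.14/10) = 6.516, G_3 = 10^(−8.14/10) = 0.1535
Friis cascade:
  F = 1.098 + (9.863 − 1)/33.11 + (6.516 − 1)/5.140 = 2.439
NF = 10 log₁₀(2.439) = 3.87 dB

3.87 dB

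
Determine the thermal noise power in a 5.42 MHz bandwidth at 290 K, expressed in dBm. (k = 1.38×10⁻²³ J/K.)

−106.6 dBm

P_n = kTB = 1.38×10⁻²³ × 290 × 5.42×10⁶ = 2.17×10⁻¹⁴ W
In dBm: 10 log₁₀(2.17×10⁻¹⁴ / 10⁻³) = −106.6 dBm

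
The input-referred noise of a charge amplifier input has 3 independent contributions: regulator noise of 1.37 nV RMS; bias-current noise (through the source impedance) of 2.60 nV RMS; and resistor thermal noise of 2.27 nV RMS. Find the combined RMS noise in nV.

3.71 nV

Uncorrelated sources add in power (mean-square): V_tot = √(ΣV_i²)
V_tot = √[(1.37×10⁻⁹)² + (2.60×10⁻⁹)² + (2.27×10⁻⁹)²] = 3.71×10⁻⁹ V = 3.71 nV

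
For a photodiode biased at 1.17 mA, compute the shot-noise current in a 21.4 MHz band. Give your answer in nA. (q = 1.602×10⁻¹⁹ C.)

89.6 nA

I_n = √(2qI·B)
2qI·B = 2 × 1.602×10⁻¹⁹ × 1.17×10⁻³ × 2.14×10⁷ = 8.02×10⁻¹⁵ A²
I_n = √(8.02×10⁻¹⁵) = 8.96×10⁻⁸ A = 89.6 nA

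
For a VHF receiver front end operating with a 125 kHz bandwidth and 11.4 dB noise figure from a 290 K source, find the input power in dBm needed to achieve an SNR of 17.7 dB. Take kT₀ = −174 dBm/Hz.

Sensitivity = −174 + 10 log₁₀(B) + NF + SNR_min
= −174 + 50.97 + 11.4 + 17.7
= −93.93 dBm → −93.9 dBm

−93.9 dBm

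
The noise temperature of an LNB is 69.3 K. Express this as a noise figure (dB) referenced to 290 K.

0.931 dB

F = 1 + T_e/T₀ = 1 + 69.3/290 = 1.23897
NF = 10 log₁₀(1.23897) = 0.931 dB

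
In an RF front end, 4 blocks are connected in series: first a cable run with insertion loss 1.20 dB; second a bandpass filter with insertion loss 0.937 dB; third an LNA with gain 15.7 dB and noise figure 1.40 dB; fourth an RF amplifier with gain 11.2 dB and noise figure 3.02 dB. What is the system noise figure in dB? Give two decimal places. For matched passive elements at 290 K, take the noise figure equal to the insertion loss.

Convert to linear (a loss of L dB is a gain of −L dB): F_i = 10^(NF_i/10), G_i = 10^(G_i,dB/10)
  Stage 1: F_1 = 10^(1.20/10) = 1.318, G_1 = 10^(−1.20/10) = 0.7586
  Stage 2: F_2 = 10^(0.937/10) = 1.241, G_2 = 10^(−0.937/10) = 0.8059
  Stage 3: F_3 = 10^(1.40/10) = 1.380, G_3 = 10^(15.7/10) = 37.15
  Stage 4: F_4 = 10^(3.02/10) = 2.004, G_4 = 10^(11.2/10) = 13.18
Friis cascade:
  F = 1.318 + (1.241 − 1)/0.7586 + (1.380 − 1)/0.6114 + (2.004 − 1)/22.71 = 2.302
NF = 10 log₁₀(2.302) = 3.62 dB

3.62 dB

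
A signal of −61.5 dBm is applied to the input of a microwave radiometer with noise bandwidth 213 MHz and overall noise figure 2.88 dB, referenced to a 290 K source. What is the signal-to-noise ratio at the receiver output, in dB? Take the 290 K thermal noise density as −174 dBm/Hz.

26.3 dB

Noise floor: N = −174 + 10 log₁₀(B) + NF
10 log₁₀(2.13×10⁸) = 83.28 dB
N = −174 + 83.28 + 2.88 = −87.84 dBm
SNR = P_sig − N = −61.5 − (−87.84) = 26.34 dB → 26.3 dB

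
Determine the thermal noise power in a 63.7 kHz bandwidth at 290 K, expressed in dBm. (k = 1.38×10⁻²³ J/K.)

−125.9 dBm

P_n = kTB = 1.38×10⁻²³ × 290 × 6.37×10⁴ = 2.55×10⁻¹⁶ W
In dBm: 10 log₁₀(2.55×10⁻¹⁶ / 10⁻³) = −125.9 dBm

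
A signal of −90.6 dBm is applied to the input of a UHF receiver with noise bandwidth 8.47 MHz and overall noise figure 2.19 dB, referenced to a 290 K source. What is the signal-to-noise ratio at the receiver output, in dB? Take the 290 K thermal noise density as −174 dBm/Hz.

11.9 dB

Noise floor: N = −174 + 10 log₁₀(B) + NF
10 log₁₀(8.47×10⁶) = 69.28 dB
N = −174 + 69.28 + 2.19 = −102.53 dBm
SNR = P_sig − N = −90.6 − (−102.53) = 11.93 dB → 11.9 dB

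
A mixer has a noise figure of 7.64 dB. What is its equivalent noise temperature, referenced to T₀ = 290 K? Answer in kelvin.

F = 10^(7.64/10) = 5.80764
T_e = (F − 1)·T₀ = (5.80764 − 1) × 290 = 1394 K

1394 K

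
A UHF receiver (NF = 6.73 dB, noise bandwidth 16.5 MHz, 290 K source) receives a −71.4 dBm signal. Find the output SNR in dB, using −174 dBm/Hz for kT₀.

Noise floor: N = −174 + 10 log₁₀(B) + NF
10 log₁₀(1.65×10⁷) = 72.17 dB
N = −174 + 72.17 + 6.73 = −95.10 dBm
SNR = P_sig − N = −71.4 − (−95.10) = 23.70 dB → 23.7 dB

23.7 dB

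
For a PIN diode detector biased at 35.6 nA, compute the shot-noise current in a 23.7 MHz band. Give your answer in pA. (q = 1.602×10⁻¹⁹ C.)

520 pA

I_n = √(2qI·B)
2qI·B = 2 × 1.602×10⁻¹⁹ × 3.56×10⁻⁸ × 2.37×10⁷ = 2.70×10⁻¹⁹ A²
I_n = √(2.70×10⁻¹⁹) = 5.20×10⁻¹⁰ A = 520 pA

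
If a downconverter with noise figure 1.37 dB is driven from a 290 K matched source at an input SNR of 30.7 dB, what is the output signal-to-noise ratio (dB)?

By definition F = SNR_in/SNR_out, so in dB: SNR_out = SNR_in − NF
SNR_out = 30.7 − 1.37 = 29.33 dB

29.33 dB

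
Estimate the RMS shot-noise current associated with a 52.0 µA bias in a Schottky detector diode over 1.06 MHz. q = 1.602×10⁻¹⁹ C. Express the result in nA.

4.20 nA

I_n = √(2qI·B)
2qI·B = 2 × 1.602×10⁻¹⁹ × 5.20×10⁻⁵ × 1.06×10⁶ = 1.77×10⁻¹⁷ A²
I_n = √(1.77×10⁻¹⁷) = 4.20×10⁻⁹ A = 4.20 nA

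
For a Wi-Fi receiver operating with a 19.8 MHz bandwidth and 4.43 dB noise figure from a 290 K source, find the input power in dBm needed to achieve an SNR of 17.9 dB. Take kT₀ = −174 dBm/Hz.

−78.7 dBm

Sensitivity = −174 + 10 log₁₀(B) + NF + SNR_min
= −174 + 72.97 + 4.43 + 17.9
= −78.70 dBm → −78.7 dBm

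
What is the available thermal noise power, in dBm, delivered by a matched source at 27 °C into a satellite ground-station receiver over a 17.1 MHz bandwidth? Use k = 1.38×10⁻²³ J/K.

−101.5 dBm

T = 27 °C + 273.15 = 300.15 K
P_n = kTB = 1.38×10⁻²³ × 300.15 × 1.71×10⁷ = 7.08×10⁻¹⁴ W
In dBm: 10 log₁₀(7.08×10⁻¹⁴ / 10⁻³) = −101.5 dBm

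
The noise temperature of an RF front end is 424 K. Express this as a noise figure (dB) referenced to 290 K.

3.91 dB

F = 1 + T_e/T₀ = 1 + 424/290 = 2.46207
NF = 10 log₁₀(2.46207) = 3.91 dB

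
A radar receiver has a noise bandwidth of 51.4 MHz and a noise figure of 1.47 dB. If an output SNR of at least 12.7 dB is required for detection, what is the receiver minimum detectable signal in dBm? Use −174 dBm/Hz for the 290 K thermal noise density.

Sensitivity = −174 + 10 log₁₀(B) + NF + SNR_min
= −174 + 77.11 + 1.47 + 12.7
= −82.72 dBm → −82.7 dBm

−82.7 dBm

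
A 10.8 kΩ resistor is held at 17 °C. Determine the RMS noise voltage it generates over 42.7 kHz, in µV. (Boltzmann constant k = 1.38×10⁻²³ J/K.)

T = 17 °C + 273.15 = 290.15 K
V_n = √(4kTRB)
4kTRB = 4 × 1.38×10⁻²³ × 290.15 × 1.08×10⁴ × 4.27×10⁴ = 7.39×10⁻¹² V²
V_n = √(7.39×10⁻¹²) = 2.72×10⁻⁶ V = 2.72 µV

2.72 µV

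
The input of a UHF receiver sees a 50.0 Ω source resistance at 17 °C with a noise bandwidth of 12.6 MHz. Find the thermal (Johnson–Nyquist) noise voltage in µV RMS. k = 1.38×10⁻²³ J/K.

3.18 µV

T = 17 °C + 273.15 = 290.15 K
V_n = √(4kTRB)
4kTRB = 4 × 1.38×10⁻²³ × 290.15 × 5.00×10¹ × 1.26×10⁷ = 1.01×10⁻¹¹ V²
V_n = √(1.01×10⁻¹¹) = 3.18×10⁻⁶ V = 3.18 µV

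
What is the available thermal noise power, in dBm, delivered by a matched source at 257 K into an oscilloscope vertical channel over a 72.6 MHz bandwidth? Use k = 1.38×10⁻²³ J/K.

−95.9 dBm

P_n = kTB = 1.38×10⁻²³ × 257 × 7.26×10⁷ = 2.57×10⁻¹³ W
In dBm: 10 log₁₀(2.57×10⁻¹³ / 10⁻³) = −95.9 dBm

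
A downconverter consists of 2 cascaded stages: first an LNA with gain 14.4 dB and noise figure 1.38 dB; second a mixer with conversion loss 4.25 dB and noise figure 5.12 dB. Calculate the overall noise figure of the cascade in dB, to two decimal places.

1.63 dB

Convert to linear (a loss of L dB is a gain of −L dB): F_i = 10^(NF_i/10), G_i = 10^(G_i,dB/10)
  Stage 1: F_1 = 10^(1.38/10) = 1.374, G_1 = 10^(14.4/10) = 27.54
  Stage 2: F_2 = 10^(5.12/10) = 3.251, G_2 = 10^(−4.25/10) = 0.3758
Friis cascade:
  F = 1.374 + (3.251 − 1)/27.54 = 1.456
NF = 10 log₁₀(1.456) = 1.63 dB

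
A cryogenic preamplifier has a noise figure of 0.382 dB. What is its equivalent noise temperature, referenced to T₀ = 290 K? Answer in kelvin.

26.7 K

F = 10^(0.382/10) = 1.09194
T_e = (F − 1)·T₀ = (1.09194 − 1) × 290 = 26.7 K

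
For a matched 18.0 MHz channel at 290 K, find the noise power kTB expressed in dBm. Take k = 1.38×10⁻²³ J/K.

−101.4 dBm

P_n = kTB = 1.38×10⁻²³ × 290 × 1.80×10⁷ = 7.20×10⁻¹⁴ W
In dBm: 10 log₁₀(7.20×10⁻¹⁴ / 10⁻³) = −101.4 dBm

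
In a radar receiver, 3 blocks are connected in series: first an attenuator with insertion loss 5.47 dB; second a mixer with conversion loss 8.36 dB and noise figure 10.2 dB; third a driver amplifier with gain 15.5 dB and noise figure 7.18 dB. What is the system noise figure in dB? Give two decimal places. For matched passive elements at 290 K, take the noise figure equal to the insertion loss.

21.43 dB

Convert to linear (a loss of L dB is a gain of −L dB): F_i = 10^(NF_i/10), G_i = 10^(G_i,dB/10)
  Stage 1: F_1 = 10^(5.47/10) = 3.524, G_1 = 10^(−5.47/10) = 0.2838
  Stage 2: F_2 = 10^(10.2/10) = 10.47, G_2 = 10^(−8.36/10) = 0.1459
  Stage 3: F_3 = 10^(7.18/10) = 5.224, G_3 = 10^(15.5/10) = 35.48
Friis cascade:
  F = 3.524 + (10.47 − 1)/0.2838 + (5.224 − 1)/0.04140 = 138.9
NF = 10 log₁₀(138.9) = 21.43 dB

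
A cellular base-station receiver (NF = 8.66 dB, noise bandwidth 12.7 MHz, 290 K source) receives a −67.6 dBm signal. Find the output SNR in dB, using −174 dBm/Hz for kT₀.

26.7 dB

Noise floor: N = −174 + 10 log₁₀(B) + NF
10 log₁₀(1.27×10⁷) = 71.04 dB
N = −174 + 71.04 + 8.66 = −94.30 dBm
SNR = P_sig − N = −67.6 − (−94.30) = 26.70 dB → 26.7 dB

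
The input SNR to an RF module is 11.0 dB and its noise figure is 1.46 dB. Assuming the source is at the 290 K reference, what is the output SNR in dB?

9.54 dB

By definition F = SNR_in/SNR_out, so in dB: SNR_out = SNR_in − NF
SNR_out = 11.0 − 1.46 = 9.54 dB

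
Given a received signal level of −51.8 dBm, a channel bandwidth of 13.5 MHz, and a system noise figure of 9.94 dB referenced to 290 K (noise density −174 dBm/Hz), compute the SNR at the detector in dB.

41.0 dB

Noise floor: N = −174 + 10 log₁₀(B) + NF
10 log₁₀(1.35×10⁷) = 71.3 dB
N = −174 + 71.3 + 9.94 = −92.76 dBm
SNR = P_sig − N = −51.8 − (−92.76) = 40.96 dB → 41.0 dB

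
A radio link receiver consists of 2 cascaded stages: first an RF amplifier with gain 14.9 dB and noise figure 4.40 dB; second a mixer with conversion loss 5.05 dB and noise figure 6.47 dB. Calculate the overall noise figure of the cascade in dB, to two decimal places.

Convert to linear (a loss of L dB is a gain of −L dB): F_i = 10^(NF_i/10), G_i = 10^(G_i,dB/10)
  Stage 1: F_1 = 10^(4.40/10) = 2.754, G_1 = 10^(14.9/10) = 30.90
  Stage 2: F_2 = 10^(6.47/10) = 4.436, G_2 = 10^(−5.05/10) = 0.3126
Friis cascade:
  F = 2.754 + (4.436 − 1)/30.90 = 2.865
NF = 10 log₁₀(2.865) = 4.57 dB

4.57 dB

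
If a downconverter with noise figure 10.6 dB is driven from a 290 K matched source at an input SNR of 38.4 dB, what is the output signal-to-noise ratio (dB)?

By definition F = SNR_in/SNR_out, so in dB: SNR_out = SNR_in − NF
SNR_out = 38.4 − 10.6 = 27.8 dB

27.8 dB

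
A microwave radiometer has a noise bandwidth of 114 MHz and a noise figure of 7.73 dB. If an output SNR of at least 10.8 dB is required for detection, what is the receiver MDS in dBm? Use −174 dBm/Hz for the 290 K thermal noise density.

−74.9 dBm

Sensitivity = −174 + 10 log₁₀(B) + NF + SNR_min
= −174 + 80.57 + 7.73 + 10.8
= −74.90 dBm → −74.9 dBm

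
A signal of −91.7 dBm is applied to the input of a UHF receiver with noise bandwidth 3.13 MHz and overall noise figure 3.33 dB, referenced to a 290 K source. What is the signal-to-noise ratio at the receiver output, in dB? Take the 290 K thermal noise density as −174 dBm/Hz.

14.0 dB

Noise floor: N = −174 + 10 log₁₀(B) + NF
10 log₁₀(3.13×10⁶) = 64.96 dB
N = −174 + 64.96 + 3.33 = −105.71 dBm
SNR = P_sig − N = −91.7 − (−105.71) = 14.01 dB → 14.0 dB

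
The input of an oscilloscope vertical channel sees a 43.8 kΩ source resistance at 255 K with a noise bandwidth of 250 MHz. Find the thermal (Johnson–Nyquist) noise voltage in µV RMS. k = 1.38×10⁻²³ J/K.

393 µV

V_n = √(4kTRB)
4kTRB = 4 × 1.38×10⁻²³ × 255 × 4.38×10⁴ × 2.50×10⁸ = 1.54×10⁻⁷ V²
V_n = √(1.54×10⁻⁷) = 3.93×10⁻⁴ V = 393 µV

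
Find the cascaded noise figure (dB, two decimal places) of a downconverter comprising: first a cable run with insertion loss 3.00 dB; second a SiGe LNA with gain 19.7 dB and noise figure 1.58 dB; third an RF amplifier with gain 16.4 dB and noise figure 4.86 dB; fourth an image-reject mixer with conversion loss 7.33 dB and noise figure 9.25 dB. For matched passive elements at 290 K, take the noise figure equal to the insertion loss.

4.65 dB

Convert to linear (a loss of L dB is a gain of −L dB): F_i = 10^(NF_i/10), G_i = 10^(G_i,dB/10)
  Stage 1: F_1 = 10^(3.00/10) = 1.995, G_1 = 10^(−3.00/10) = 0.5012
  Stage 2: F_2 = 10^(1.58/10) = 1.439, G_2 = 10^(19.7/10) = 93.33
  Stage 3: F_3 = 10^(4.86/10) = 3.062, G_3 = 10^(16.4/10) = 43.65
  Stage 4: F_4 = 10^(9.25/10) = 8.414, G_4 = 10^(−7.33/10) = 0.1849
Friis cascade:
  F = 1.995 + (1.439 − 1)/0.5012 + (3.062 − 1)/46.77 + (8.414 − 1)/2042 = 2.918
NF = 10 log₁₀(2.918) = 4.65 dB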